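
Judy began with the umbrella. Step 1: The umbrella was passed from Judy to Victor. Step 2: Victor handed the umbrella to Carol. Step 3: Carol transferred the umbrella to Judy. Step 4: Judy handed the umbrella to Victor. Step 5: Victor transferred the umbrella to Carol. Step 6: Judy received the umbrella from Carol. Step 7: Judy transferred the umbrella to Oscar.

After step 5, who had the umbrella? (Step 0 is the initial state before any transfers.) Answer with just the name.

Answer: Carol

Derivation:
Tracking the umbrella holder through step 5:
After step 0 (start): Judy
After step 1: Victor
After step 2: Carol
After step 3: Judy
After step 4: Victor
After step 5: Carol

At step 5, the holder is Carol.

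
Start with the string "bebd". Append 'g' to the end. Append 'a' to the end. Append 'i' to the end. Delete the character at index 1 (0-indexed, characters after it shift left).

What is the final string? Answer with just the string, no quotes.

Applying each edit step by step:
Start: "bebd"
Op 1 (append 'g'): "bebd" -> "bebdg"
Op 2 (append 'a'): "bebdg" -> "bebdga"
Op 3 (append 'i'): "bebdga" -> "bebdgai"
Op 4 (delete idx 1 = 'e'): "bebdgai" -> "bbdgai"

Answer: bbdgai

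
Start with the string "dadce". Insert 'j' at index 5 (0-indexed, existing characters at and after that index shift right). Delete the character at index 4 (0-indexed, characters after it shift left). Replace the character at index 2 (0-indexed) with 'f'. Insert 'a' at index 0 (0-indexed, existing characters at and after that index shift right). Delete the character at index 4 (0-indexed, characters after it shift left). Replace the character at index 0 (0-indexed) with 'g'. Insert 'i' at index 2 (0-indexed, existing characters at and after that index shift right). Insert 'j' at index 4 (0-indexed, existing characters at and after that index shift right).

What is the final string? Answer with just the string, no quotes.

Answer: gdiajfj

Derivation:
Applying each edit step by step:
Start: "dadce"
Op 1 (insert 'j' at idx 5): "dadce" -> "dadcej"
Op 2 (delete idx 4 = 'e'): "dadcej" -> "dadcj"
Op 3 (replace idx 2: 'd' -> 'f'): "dadcj" -> "dafcj"
Op 4 (insert 'a' at idx 0): "dafcj" -> "adafcj"
Op 5 (delete idx 4 = 'c'): "adafcj" -> "adafj"
Op 6 (replace idx 0: 'a' -> 'g'): "adafj" -> "gdafj"
Op 7 (insert 'i' at idx 2): "gdafj" -> "gdiafj"
Op 8 (insert 'j' at idx 4): "gdiafj" -> "gdiajfj"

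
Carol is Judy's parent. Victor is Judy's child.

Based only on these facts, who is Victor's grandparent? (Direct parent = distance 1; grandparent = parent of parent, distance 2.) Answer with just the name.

Reconstructing the parent chain from the given facts:
  Carol -> Judy -> Victor
(each arrow means 'parent of the next')
Positions in the chain (0 = top):
  position of Carol: 0
  position of Judy: 1
  position of Victor: 2

Victor is at position 2; the grandparent is 2 steps up the chain, i.e. position 0: Carol.

Answer: Carol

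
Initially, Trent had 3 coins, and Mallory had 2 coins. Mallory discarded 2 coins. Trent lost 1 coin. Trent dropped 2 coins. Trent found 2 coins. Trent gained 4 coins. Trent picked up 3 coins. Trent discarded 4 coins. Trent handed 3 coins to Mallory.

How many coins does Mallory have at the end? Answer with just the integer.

Answer: 3

Derivation:
Tracking counts step by step:
Start: Trent=3, Mallory=2
Event 1 (Mallory -2): Mallory: 2 -> 0. State: Trent=3, Mallory=0
Event 2 (Trent -1): Trent: 3 -> 2. State: Trent=2, Mallory=0
Event 3 (Trent -2): Trent: 2 -> 0. State: Trent=0, Mallory=0
Event 4 (Trent +2): Trent: 0 -> 2. State: Trent=2, Mallory=0
Event 5 (Trent +4): Trent: 2 -> 6. State: Trent=6, Mallory=0
Event 6 (Trent +3): Trent: 6 -> 9. State: Trent=9, Mallory=0
Event 7 (Trent -4): Trent: 9 -> 5. State: Trent=5, Mallory=0
Event 8 (Trent -> Mallory, 3): Trent: 5 -> 2, Mallory: 0 -> 3. State: Trent=2, Mallory=3

Mallory's final count: 3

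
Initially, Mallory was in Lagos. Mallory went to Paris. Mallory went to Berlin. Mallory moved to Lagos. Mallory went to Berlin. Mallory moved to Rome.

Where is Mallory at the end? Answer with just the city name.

Tracking Mallory's location:
Start: Mallory is in Lagos.
After move 1: Lagos -> Paris. Mallory is in Paris.
After move 2: Paris -> Berlin. Mallory is in Berlin.
After move 3: Berlin -> Lagos. Mallory is in Lagos.
After move 4: Lagos -> Berlin. Mallory is in Berlin.
After move 5: Berlin -> Rome. Mallory is in Rome.

Answer: Rome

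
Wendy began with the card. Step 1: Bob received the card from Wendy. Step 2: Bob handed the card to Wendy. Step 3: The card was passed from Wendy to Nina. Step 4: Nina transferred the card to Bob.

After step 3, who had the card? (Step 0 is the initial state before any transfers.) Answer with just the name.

Answer: Nina

Derivation:
Tracking the card holder through step 3:
After step 0 (start): Wendy
After step 1: Bob
After step 2: Wendy
After step 3: Nina

At step 3, the holder is Nina.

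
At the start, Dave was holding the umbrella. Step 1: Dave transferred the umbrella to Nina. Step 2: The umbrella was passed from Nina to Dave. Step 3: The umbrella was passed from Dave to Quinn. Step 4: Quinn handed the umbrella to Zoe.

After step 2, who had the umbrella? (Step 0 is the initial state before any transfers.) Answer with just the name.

Tracking the umbrella holder through step 2:
After step 0 (start): Dave
After step 1: Nina
After step 2: Dave

At step 2, the holder is Dave.

Answer: Dave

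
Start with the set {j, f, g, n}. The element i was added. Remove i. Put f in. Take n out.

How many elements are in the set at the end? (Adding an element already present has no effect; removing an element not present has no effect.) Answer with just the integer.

Answer: 3

Derivation:
Tracking the set through each operation:
Start: {f, g, j, n}
Event 1 (add i): added. Set: {f, g, i, j, n}
Event 2 (remove i): removed. Set: {f, g, j, n}
Event 3 (add f): already present, no change. Set: {f, g, j, n}
Event 4 (remove n): removed. Set: {f, g, j}

Final set: {f, g, j} (size 3)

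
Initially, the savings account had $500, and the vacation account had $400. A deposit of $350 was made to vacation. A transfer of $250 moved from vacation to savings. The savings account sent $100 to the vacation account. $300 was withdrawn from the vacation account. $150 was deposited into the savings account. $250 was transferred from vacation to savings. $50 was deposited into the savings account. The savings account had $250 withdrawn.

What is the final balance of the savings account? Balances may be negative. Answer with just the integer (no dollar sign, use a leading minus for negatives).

Answer: 850

Derivation:
Tracking account balances step by step:
Start: savings=500, vacation=400
Event 1 (deposit 350 to vacation): vacation: 400 + 350 = 750. Balances: savings=500, vacation=750
Event 2 (transfer 250 vacation -> savings): vacation: 750 - 250 = 500, savings: 500 + 250 = 750. Balances: savings=750, vacation=500
Event 3 (transfer 100 savings -> vacation): savings: 750 - 100 = 650, vacation: 500 + 100 = 600. Balances: savings=650, vacation=600
Event 4 (withdraw 300 from vacation): vacation: 600 - 300 = 300. Balances: savings=650, vacation=300
Event 5 (deposit 150 to savings): savings: 650 + 150 = 800. Balances: savings=800, vacation=300
Event 6 (transfer 250 vacation -> savings): vacation: 300 - 250 = 50, savings: 800 + 250 = 1050. Balances: savings=1050, vacation=50
Event 7 (deposit 50 to savings): savings: 1050 + 50 = 1100. Balances: savings=1100, vacation=50
Event 8 (withdraw 250 from savings): savings: 1100 - 250 = 850. Balances: savings=850, vacation=50

Final balance of savings: 850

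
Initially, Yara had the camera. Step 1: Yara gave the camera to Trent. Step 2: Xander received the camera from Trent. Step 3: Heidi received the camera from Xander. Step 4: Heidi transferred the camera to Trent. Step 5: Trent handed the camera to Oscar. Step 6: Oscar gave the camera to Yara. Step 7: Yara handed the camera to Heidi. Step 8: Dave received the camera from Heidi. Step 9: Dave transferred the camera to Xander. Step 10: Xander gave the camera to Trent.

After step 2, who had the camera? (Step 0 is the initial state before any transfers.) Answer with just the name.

Answer: Xander

Derivation:
Tracking the camera holder through step 2:
After step 0 (start): Yara
After step 1: Trent
After step 2: Xander

At step 2, the holder is Xander.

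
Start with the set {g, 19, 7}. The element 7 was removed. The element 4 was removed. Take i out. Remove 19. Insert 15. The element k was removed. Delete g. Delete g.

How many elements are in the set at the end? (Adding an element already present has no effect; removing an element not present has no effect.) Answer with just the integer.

Answer: 1

Derivation:
Tracking the set through each operation:
Start: {19, 7, g}
Event 1 (remove 7): removed. Set: {19, g}
Event 2 (remove 4): not present, no change. Set: {19, g}
Event 3 (remove i): not present, no change. Set: {19, g}
Event 4 (remove 19): removed. Set: {g}
Event 5 (add 15): added. Set: {15, g}
Event 6 (remove k): not present, no change. Set: {15, g}
Event 7 (remove g): removed. Set: {15}
Event 8 (remove g): not present, no change. Set: {15}

Final set: {15} (size 1)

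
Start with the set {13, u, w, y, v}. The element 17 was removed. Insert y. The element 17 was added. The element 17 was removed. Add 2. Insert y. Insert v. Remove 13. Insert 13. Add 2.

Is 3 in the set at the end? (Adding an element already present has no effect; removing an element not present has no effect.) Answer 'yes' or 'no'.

Answer: no

Derivation:
Tracking the set through each operation:
Start: {13, u, v, w, y}
Event 1 (remove 17): not present, no change. Set: {13, u, v, w, y}
Event 2 (add y): already present, no change. Set: {13, u, v, w, y}
Event 3 (add 17): added. Set: {13, 17, u, v, w, y}
Event 4 (remove 17): removed. Set: {13, u, v, w, y}
Event 5 (add 2): added. Set: {13, 2, u, v, w, y}
Event 6 (add y): already present, no change. Set: {13, 2, u, v, w, y}
Event 7 (add v): already present, no change. Set: {13, 2, u, v, w, y}
Event 8 (remove 13): removed. Set: {2, u, v, w, y}
Event 9 (add 13): added. Set: {13, 2, u, v, w, y}
Event 10 (add 2): already present, no change. Set: {13, 2, u, v, w, y}

Final set: {13, 2, u, v, w, y} (size 6)
3 is NOT in the final set.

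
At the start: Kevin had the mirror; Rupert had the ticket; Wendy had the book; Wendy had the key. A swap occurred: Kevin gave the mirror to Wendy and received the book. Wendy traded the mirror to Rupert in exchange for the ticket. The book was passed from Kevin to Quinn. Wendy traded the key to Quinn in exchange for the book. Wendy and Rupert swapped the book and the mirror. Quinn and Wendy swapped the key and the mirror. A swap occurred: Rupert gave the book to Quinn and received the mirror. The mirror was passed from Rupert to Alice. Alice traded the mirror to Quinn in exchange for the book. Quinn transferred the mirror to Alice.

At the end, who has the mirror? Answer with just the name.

Answer: Alice

Derivation:
Tracking all object holders:
Start: mirror:Kevin, ticket:Rupert, book:Wendy, key:Wendy
Event 1 (swap mirror<->book: now mirror:Wendy, book:Kevin). State: mirror:Wendy, ticket:Rupert, book:Kevin, key:Wendy
Event 2 (swap mirror<->ticket: now mirror:Rupert, ticket:Wendy). State: mirror:Rupert, ticket:Wendy, book:Kevin, key:Wendy
Event 3 (give book: Kevin -> Quinn). State: mirror:Rupert, ticket:Wendy, book:Quinn, key:Wendy
Event 4 (swap key<->book: now key:Quinn, book:Wendy). State: mirror:Rupert, ticket:Wendy, book:Wendy, key:Quinn
Event 5 (swap book<->mirror: now book:Rupert, mirror:Wendy). State: mirror:Wendy, ticket:Wendy, book:Rupert, key:Quinn
Event 6 (swap key<->mirror: now key:Wendy, mirror:Quinn). State: mirror:Quinn, ticket:Wendy, book:Rupert, key:Wendy
Event 7 (swap book<->mirror: now book:Quinn, mirror:Rupert). State: mirror:Rupert, ticket:Wendy, book:Quinn, key:Wendy
Event 8 (give mirror: Rupert -> Alice). State: mirror:Alice, ticket:Wendy, book:Quinn, key:Wendy
Event 9 (swap mirror<->book: now mirror:Quinn, book:Alice). State: mirror:Quinn, ticket:Wendy, book:Alice, key:Wendy
Event 10 (give mirror: Quinn -> Alice). State: mirror:Alice, ticket:Wendy, book:Alice, key:Wendy

Final state: mirror:Alice, ticket:Wendy, book:Alice, key:Wendy
The mirror is held by Alice.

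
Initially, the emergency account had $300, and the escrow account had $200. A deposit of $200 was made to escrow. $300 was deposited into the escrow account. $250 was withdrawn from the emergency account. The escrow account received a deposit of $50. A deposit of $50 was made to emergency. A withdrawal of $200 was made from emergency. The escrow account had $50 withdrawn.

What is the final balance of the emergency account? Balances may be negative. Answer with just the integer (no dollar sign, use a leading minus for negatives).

Answer: -100

Derivation:
Tracking account balances step by step:
Start: emergency=300, escrow=200
Event 1 (deposit 200 to escrow): escrow: 200 + 200 = 400. Balances: emergency=300, escrow=400
Event 2 (deposit 300 to escrow): escrow: 400 + 300 = 700. Balances: emergency=300, escrow=700
Event 3 (withdraw 250 from emergency): emergency: 300 - 250 = 50. Balances: emergency=50, escrow=700
Event 4 (deposit 50 to escrow): escrow: 700 + 50 = 750. Balances: emergency=50, escrow=750
Event 5 (deposit 50 to emergency): emergency: 50 + 50 = 100. Balances: emergency=100, escrow=750
Event 6 (withdraw 200 from emergency): emergency: 100 - 200 = -100. Balances: emergency=-100, escrow=750
Event 7 (withdraw 50 from escrow): escrow: 750 - 50 = 700. Balances: emergency=-100, escrow=700

Final balance of emergency: -100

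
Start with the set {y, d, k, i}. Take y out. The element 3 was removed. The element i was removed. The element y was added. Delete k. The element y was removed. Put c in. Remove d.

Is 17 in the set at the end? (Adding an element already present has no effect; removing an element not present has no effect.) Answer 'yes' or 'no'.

Tracking the set through each operation:
Start: {d, i, k, y}
Event 1 (remove y): removed. Set: {d, i, k}
Event 2 (remove 3): not present, no change. Set: {d, i, k}
Event 3 (remove i): removed. Set: {d, k}
Event 4 (add y): added. Set: {d, k, y}
Event 5 (remove k): removed. Set: {d, y}
Event 6 (remove y): removed. Set: {d}
Event 7 (add c): added. Set: {c, d}
Event 8 (remove d): removed. Set: {c}

Final set: {c} (size 1)
17 is NOT in the final set.

Answer: no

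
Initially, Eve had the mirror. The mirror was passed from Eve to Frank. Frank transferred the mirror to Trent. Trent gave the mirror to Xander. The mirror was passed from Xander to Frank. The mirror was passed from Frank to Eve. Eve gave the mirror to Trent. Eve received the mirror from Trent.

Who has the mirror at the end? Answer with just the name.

Tracking the mirror through each event:
Start: Eve has the mirror.
After event 1: Frank has the mirror.
After event 2: Trent has the mirror.
After event 3: Xander has the mirror.
After event 4: Frank has the mirror.
After event 5: Eve has the mirror.
After event 6: Trent has the mirror.
After event 7: Eve has the mirror.

Answer: Eve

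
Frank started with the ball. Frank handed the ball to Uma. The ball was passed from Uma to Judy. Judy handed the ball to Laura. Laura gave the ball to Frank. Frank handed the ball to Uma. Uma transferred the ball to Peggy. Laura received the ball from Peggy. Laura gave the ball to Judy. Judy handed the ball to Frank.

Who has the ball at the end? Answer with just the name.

Answer: Frank

Derivation:
Tracking the ball through each event:
Start: Frank has the ball.
After event 1: Uma has the ball.
After event 2: Judy has the ball.
After event 3: Laura has the ball.
After event 4: Frank has the ball.
After event 5: Uma has the ball.
After event 6: Peggy has the ball.
After event 7: Laura has the ball.
After event 8: Judy has the ball.
After event 9: Frank has the ball.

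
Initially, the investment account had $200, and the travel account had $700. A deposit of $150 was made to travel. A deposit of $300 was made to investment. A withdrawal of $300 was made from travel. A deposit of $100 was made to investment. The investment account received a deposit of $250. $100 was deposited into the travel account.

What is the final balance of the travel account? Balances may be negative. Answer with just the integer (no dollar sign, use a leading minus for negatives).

Tracking account balances step by step:
Start: investment=200, travel=700
Event 1 (deposit 150 to travel): travel: 700 + 150 = 850. Balances: investment=200, travel=850
Event 2 (deposit 300 to investment): investment: 200 + 300 = 500. Balances: investment=500, travel=850
Event 3 (withdraw 300 from travel): travel: 850 - 300 = 550. Balances: investment=500, travel=550
Event 4 (deposit 100 to investment): investment: 500 + 100 = 600. Balances: investment=600, travel=550
Event 5 (deposit 250 to investment): investment: 600 + 250 = 850. Balances: investment=850, travel=550
Event 6 (deposit 100 to travel): travel: 550 + 100 = 650. Balances: investment=850, travel=650

Final balance of travel: 650

Answer: 650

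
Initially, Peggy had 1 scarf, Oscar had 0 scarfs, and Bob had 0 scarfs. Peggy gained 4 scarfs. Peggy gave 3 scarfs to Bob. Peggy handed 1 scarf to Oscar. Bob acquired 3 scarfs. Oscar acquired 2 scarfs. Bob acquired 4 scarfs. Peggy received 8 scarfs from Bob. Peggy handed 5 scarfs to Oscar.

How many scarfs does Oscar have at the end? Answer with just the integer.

Answer: 8

Derivation:
Tracking counts step by step:
Start: Peggy=1, Oscar=0, Bob=0
Event 1 (Peggy +4): Peggy: 1 -> 5. State: Peggy=5, Oscar=0, Bob=0
Event 2 (Peggy -> Bob, 3): Peggy: 5 -> 2, Bob: 0 -> 3. State: Peggy=2, Oscar=0, Bob=3
Event 3 (Peggy -> Oscar, 1): Peggy: 2 -> 1, Oscar: 0 -> 1. State: Peggy=1, Oscar=1, Bob=3
Event 4 (Bob +3): Bob: 3 -> 6. State: Peggy=1, Oscar=1, Bob=6
Event 5 (Oscar +2): Oscar: 1 -> 3. State: Peggy=1, Oscar=3, Bob=6
Event 6 (Bob +4): Bob: 6 -> 10. State: Peggy=1, Oscar=3, Bob=10
Event 7 (Bob -> Peggy, 8): Bob: 10 -> 2, Peggy: 1 -> 9. State: Peggy=9, Oscar=3, Bob=2
Event 8 (Peggy -> Oscar, 5): Peggy: 9 -> 4, Oscar: 3 -> 8. State: Peggy=4, Oscar=8, Bob=2

Oscar's final count: 8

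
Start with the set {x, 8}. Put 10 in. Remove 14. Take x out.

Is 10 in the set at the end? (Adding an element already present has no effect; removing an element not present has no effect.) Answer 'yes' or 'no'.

Answer: yes

Derivation:
Tracking the set through each operation:
Start: {8, x}
Event 1 (add 10): added. Set: {10, 8, x}
Event 2 (remove 14): not present, no change. Set: {10, 8, x}
Event 3 (remove x): removed. Set: {10, 8}

Final set: {10, 8} (size 2)
10 is in the final set.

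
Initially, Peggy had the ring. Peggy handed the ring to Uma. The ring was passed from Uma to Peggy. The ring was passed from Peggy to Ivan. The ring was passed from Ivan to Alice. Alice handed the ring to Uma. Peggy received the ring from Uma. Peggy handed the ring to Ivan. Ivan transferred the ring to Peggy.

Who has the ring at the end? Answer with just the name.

Answer: Peggy

Derivation:
Tracking the ring through each event:
Start: Peggy has the ring.
After event 1: Uma has the ring.
After event 2: Peggy has the ring.
After event 3: Ivan has the ring.
After event 4: Alice has the ring.
After event 5: Uma has the ring.
After event 6: Peggy has the ring.
After event 7: Ivan has the ring.
After event 8: Peggy has the ring.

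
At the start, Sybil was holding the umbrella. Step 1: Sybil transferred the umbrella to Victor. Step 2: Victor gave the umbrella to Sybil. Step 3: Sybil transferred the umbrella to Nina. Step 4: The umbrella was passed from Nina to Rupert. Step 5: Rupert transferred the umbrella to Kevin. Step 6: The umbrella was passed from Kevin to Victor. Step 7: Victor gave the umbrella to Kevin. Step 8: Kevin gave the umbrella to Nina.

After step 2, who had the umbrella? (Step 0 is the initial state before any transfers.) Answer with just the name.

Tracking the umbrella holder through step 2:
After step 0 (start): Sybil
After step 1: Victor
After step 2: Sybil

At step 2, the holder is Sybil.

Answer: Sybil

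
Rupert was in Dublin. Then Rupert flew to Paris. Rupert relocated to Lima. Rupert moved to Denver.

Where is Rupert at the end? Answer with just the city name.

Answer: Denver

Derivation:
Tracking Rupert's location:
Start: Rupert is in Dublin.
After move 1: Dublin -> Paris. Rupert is in Paris.
After move 2: Paris -> Lima. Rupert is in Lima.
After move 3: Lima -> Denver. Rupert is in Denver.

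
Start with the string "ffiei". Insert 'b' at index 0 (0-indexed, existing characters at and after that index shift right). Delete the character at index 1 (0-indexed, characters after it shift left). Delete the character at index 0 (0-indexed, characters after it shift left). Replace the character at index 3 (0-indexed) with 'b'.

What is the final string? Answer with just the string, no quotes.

Applying each edit step by step:
Start: "ffiei"
Op 1 (insert 'b' at idx 0): "ffiei" -> "bffiei"
Op 2 (delete idx 1 = 'f'): "bffiei" -> "bfiei"
Op 3 (delete idx 0 = 'b'): "bfiei" -> "fiei"
Op 4 (replace idx 3: 'i' -> 'b'): "fiei" -> "fieb"

Answer: fieb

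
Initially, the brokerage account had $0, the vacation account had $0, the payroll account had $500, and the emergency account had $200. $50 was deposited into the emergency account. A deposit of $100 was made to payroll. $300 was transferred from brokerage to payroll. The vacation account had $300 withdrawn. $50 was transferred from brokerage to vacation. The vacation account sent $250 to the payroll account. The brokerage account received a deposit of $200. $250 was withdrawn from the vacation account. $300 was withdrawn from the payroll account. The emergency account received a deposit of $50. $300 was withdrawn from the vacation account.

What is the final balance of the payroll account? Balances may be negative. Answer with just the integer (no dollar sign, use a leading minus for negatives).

Answer: 850

Derivation:
Tracking account balances step by step:
Start: brokerage=0, vacation=0, payroll=500, emergency=200
Event 1 (deposit 50 to emergency): emergency: 200 + 50 = 250. Balances: brokerage=0, vacation=0, payroll=500, emergency=250
Event 2 (deposit 100 to payroll): payroll: 500 + 100 = 600. Balances: brokerage=0, vacation=0, payroll=600, emergency=250
Event 3 (transfer 300 brokerage -> payroll): brokerage: 0 - 300 = -300, payroll: 600 + 300 = 900. Balances: brokerage=-300, vacation=0, payroll=900, emergency=250
Event 4 (withdraw 300 from vacation): vacation: 0 - 300 = -300. Balances: brokerage=-300, vacation=-300, payroll=900, emergency=250
Event 5 (transfer 50 brokerage -> vacation): brokerage: -300 - 50 = -350, vacation: -300 + 50 = -250. Balances: brokerage=-350, vacation=-250, payroll=900, emergency=250
Event 6 (transfer 250 vacation -> payroll): vacation: -250 - 250 = -500, payroll: 900 + 250 = 1150. Balances: brokerage=-350, vacation=-500, payroll=1150, emergency=250
Event 7 (deposit 200 to brokerage): brokerage: -350 + 200 = -150. Balances: brokerage=-150, vacation=-500, payroll=1150, emergency=250
Event 8 (withdraw 250 from vacation): vacation: -500 - 250 = -750. Balances: brokerage=-150, vacation=-750, payroll=1150, emergency=250
Event 9 (withdraw 300 from payroll): payroll: 1150 - 300 = 850. Balances: brokerage=-150, vacation=-750, payroll=850, emergency=250
Event 10 (deposit 50 to emergency): emergency: 250 + 50 = 300. Balances: brokerage=-150, vacation=-750, payroll=850, emergency=300
Event 11 (withdraw 300 from vacation): vacation: -750 - 300 = -1050. Balances: brokerage=-150, vacation=-1050, payroll=850, emergency=300

Final balance of payroll: 850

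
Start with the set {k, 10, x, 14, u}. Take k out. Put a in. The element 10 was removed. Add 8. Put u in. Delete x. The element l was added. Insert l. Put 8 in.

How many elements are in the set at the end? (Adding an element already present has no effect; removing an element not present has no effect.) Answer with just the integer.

Answer: 5

Derivation:
Tracking the set through each operation:
Start: {10, 14, k, u, x}
Event 1 (remove k): removed. Set: {10, 14, u, x}
Event 2 (add a): added. Set: {10, 14, a, u, x}
Event 3 (remove 10): removed. Set: {14, a, u, x}
Event 4 (add 8): added. Set: {14, 8, a, u, x}
Event 5 (add u): already present, no change. Set: {14, 8, a, u, x}
Event 6 (remove x): removed. Set: {14, 8, a, u}
Event 7 (add l): added. Set: {14, 8, a, l, u}
Event 8 (add l): already present, no change. Set: {14, 8, a, l, u}
Event 9 (add 8): already present, no change. Set: {14, 8, a, l, u}

Final set: {14, 8, a, l, u} (size 5)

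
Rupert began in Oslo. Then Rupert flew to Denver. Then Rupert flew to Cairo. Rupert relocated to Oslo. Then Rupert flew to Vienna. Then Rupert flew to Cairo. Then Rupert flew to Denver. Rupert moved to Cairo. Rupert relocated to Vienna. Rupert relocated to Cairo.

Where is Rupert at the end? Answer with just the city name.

Tracking Rupert's location:
Start: Rupert is in Oslo.
After move 1: Oslo -> Denver. Rupert is in Denver.
After move 2: Denver -> Cairo. Rupert is in Cairo.
After move 3: Cairo -> Oslo. Rupert is in Oslo.
After move 4: Oslo -> Vienna. Rupert is in Vienna.
After move 5: Vienna -> Cairo. Rupert is in Cairo.
After move 6: Cairo -> Denver. Rupert is in Denver.
After move 7: Denver -> Cairo. Rupert is in Cairo.
After move 8: Cairo -> Vienna. Rupert is in Vienna.
After move 9: Vienna -> Cairo. Rupert is in Cairo.

Answer: Cairo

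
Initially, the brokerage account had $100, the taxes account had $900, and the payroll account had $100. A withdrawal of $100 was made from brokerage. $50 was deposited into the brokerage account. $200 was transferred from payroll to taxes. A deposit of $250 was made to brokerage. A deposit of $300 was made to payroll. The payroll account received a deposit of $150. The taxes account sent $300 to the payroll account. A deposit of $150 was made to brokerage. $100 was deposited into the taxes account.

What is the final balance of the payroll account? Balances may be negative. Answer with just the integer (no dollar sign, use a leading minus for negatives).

Answer: 650

Derivation:
Tracking account balances step by step:
Start: brokerage=100, taxes=900, payroll=100
Event 1 (withdraw 100 from brokerage): brokerage: 100 - 100 = 0. Balances: brokerage=0, taxes=900, payroll=100
Event 2 (deposit 50 to brokerage): brokerage: 0 + 50 = 50. Balances: brokerage=50, taxes=900, payroll=100
Event 3 (transfer 200 payroll -> taxes): payroll: 100 - 200 = -100, taxes: 900 + 200 = 1100. Balances: brokerage=50, taxes=1100, payroll=-100
Event 4 (deposit 250 to brokerage): brokerage: 50 + 250 = 300. Balances: brokerage=300, taxes=1100, payroll=-100
Event 5 (deposit 300 to payroll): payroll: -100 + 300 = 200. Balances: brokerage=300, taxes=1100, payroll=200
Event 6 (deposit 150 to payroll): payroll: 200 + 150 = 350. Balances: brokerage=300, taxes=1100, payroll=350
Event 7 (transfer 300 taxes -> payroll): taxes: 1100 - 300 = 800, payroll: 350 + 300 = 650. Balances: brokerage=300, taxes=800, payroll=650
Event 8 (deposit 150 to brokerage): brokerage: 300 + 150 = 450. Balances: brokerage=450, taxes=800, payroll=650
Event 9 (deposit 100 to taxes): taxes: 800 + 100 = 900. Balances: brokerage=450, taxes=900, payroll=650

Final balance of payroll: 650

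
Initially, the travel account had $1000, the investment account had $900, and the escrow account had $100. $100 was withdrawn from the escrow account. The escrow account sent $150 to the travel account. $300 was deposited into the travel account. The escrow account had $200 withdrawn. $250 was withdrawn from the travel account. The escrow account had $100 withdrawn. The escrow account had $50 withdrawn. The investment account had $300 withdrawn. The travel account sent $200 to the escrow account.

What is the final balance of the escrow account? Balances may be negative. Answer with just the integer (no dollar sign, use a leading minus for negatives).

Tracking account balances step by step:
Start: travel=1000, investment=900, escrow=100
Event 1 (withdraw 100 from escrow): escrow: 100 - 100 = 0. Balances: travel=1000, investment=900, escrow=0
Event 2 (transfer 150 escrow -> travel): escrow: 0 - 150 = -150, travel: 1000 + 150 = 1150. Balances: travel=1150, investment=900, escrow=-150
Event 3 (deposit 300 to travel): travel: 1150 + 300 = 1450. Balances: travel=1450, investment=900, escrow=-150
Event 4 (withdraw 200 from escrow): escrow: -150 - 200 = -350. Balances: travel=1450, investment=900, escrow=-350
Event 5 (withdraw 250 from travel): travel: 1450 - 250 = 1200. Balances: travel=1200, investment=900, escrow=-350
Event 6 (withdraw 100 from escrow): escrow: -350 - 100 = -450. Balances: travel=1200, investment=900, escrow=-450
Event 7 (withdraw 50 from escrow): escrow: -450 - 50 = -500. Balances: travel=1200, investment=900, escrow=-500
Event 8 (withdraw 300 from investment): investment: 900 - 300 = 600. Balances: travel=1200, investment=600, escrow=-500
Event 9 (transfer 200 travel -> escrow): travel: 1200 - 200 = 1000, escrow: -500 + 200 = -300. Balances: travel=1000, investment=600, escrow=-300

Final balance of escrow: -300

Answer: -300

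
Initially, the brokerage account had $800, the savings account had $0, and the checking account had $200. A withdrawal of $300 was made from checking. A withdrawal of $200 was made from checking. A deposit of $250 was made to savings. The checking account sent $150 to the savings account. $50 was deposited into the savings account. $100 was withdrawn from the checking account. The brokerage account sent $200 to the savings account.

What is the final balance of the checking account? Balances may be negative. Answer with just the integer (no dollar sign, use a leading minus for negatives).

Tracking account balances step by step:
Start: brokerage=800, savings=0, checking=200
Event 1 (withdraw 300 from checking): checking: 200 - 300 = -100. Balances: brokerage=800, savings=0, checking=-100
Event 2 (withdraw 200 from checking): checking: -100 - 200 = -300. Balances: brokerage=800, savings=0, checking=-300
Event 3 (deposit 250 to savings): savings: 0 + 250 = 250. Balances: brokerage=800, savings=250, checking=-300
Event 4 (transfer 150 checking -> savings): checking: -300 - 150 = -450, savings: 250 + 150 = 400. Balances: brokerage=800, savings=400, checking=-450
Event 5 (deposit 50 to savings): savings: 400 + 50 = 450. Balances: brokerage=800, savings=450, checking=-450
Event 6 (withdraw 100 from checking): checking: -450 - 100 = -550. Balances: brokerage=800, savings=450, checking=-550
Event 7 (transfer 200 brokerage -> savings): brokerage: 800 - 200 = 600, savings: 450 + 200 = 650. Balances: brokerage=600, savings=650, checking=-550

Final balance of checking: -550

Answer: -550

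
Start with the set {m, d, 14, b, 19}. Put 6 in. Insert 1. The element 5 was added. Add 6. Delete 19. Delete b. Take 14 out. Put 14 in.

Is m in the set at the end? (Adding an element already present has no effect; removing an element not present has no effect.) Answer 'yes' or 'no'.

Answer: yes

Derivation:
Tracking the set through each operation:
Start: {14, 19, b, d, m}
Event 1 (add 6): added. Set: {14, 19, 6, b, d, m}
Event 2 (add 1): added. Set: {1, 14, 19, 6, b, d, m}
Event 3 (add 5): added. Set: {1, 14, 19, 5, 6, b, d, m}
Event 4 (add 6): already present, no change. Set: {1, 14, 19, 5, 6, b, d, m}
Event 5 (remove 19): removed. Set: {1, 14, 5, 6, b, d, m}
Event 6 (remove b): removed. Set: {1, 14, 5, 6, d, m}
Event 7 (remove 14): removed. Set: {1, 5, 6, d, m}
Event 8 (add 14): added. Set: {1, 14, 5, 6, d, m}

Final set: {1, 14, 5, 6, d, m} (size 6)
m is in the final set.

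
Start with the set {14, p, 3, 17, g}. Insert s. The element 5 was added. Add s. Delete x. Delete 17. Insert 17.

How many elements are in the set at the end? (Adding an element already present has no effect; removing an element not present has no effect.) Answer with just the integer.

Answer: 7

Derivation:
Tracking the set through each operation:
Start: {14, 17, 3, g, p}
Event 1 (add s): added. Set: {14, 17, 3, g, p, s}
Event 2 (add 5): added. Set: {14, 17, 3, 5, g, p, s}
Event 3 (add s): already present, no change. Set: {14, 17, 3, 5, g, p, s}
Event 4 (remove x): not present, no change. Set: {14, 17, 3, 5, g, p, s}
Event 5 (remove 17): removed. Set: {14, 3, 5, g, p, s}
Event 6 (add 17): added. Set: {14, 17, 3, 5, g, p, s}

Final set: {14, 17, 3, 5, g, p, s} (size 7)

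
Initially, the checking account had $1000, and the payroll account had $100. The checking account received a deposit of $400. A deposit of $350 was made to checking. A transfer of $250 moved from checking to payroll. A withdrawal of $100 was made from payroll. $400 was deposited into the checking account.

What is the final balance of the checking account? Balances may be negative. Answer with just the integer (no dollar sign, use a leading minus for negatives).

Answer: 1900

Derivation:
Tracking account balances step by step:
Start: checking=1000, payroll=100
Event 1 (deposit 400 to checking): checking: 1000 + 400 = 1400. Balances: checking=1400, payroll=100
Event 2 (deposit 350 to checking): checking: 1400 + 350 = 1750. Balances: checking=1750, payroll=100
Event 3 (transfer 250 checking -> payroll): checking: 1750 - 250 = 1500, payroll: 100 + 250 = 350. Balances: checking=1500, payroll=350
Event 4 (withdraw 100 from payroll): payroll: 350 - 100 = 250. Balances: checking=1500, payroll=250
Event 5 (deposit 400 to checking): checking: 1500 + 400 = 1900. Balances: checking=1900, payroll=250

Final balance of checking: 1900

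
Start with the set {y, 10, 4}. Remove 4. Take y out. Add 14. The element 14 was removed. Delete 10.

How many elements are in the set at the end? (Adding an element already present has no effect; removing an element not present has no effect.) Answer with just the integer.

Answer: 0

Derivation:
Tracking the set through each operation:
Start: {10, 4, y}
Event 1 (remove 4): removed. Set: {10, y}
Event 2 (remove y): removed. Set: {10}
Event 3 (add 14): added. Set: {10, 14}
Event 4 (remove 14): removed. Set: {10}
Event 5 (remove 10): removed. Set: {}

Final set: {} (size 0)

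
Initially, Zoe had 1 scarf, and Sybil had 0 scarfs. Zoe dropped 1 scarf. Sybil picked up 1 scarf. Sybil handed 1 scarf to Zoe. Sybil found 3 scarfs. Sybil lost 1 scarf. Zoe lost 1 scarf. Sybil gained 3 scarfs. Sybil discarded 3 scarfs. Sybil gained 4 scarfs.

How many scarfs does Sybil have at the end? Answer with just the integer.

Answer: 6

Derivation:
Tracking counts step by step:
Start: Zoe=1, Sybil=0
Event 1 (Zoe -1): Zoe: 1 -> 0. State: Zoe=0, Sybil=0
Event 2 (Sybil +1): Sybil: 0 -> 1. State: Zoe=0, Sybil=1
Event 3 (Sybil -> Zoe, 1): Sybil: 1 -> 0, Zoe: 0 -> 1. State: Zoe=1, Sybil=0
Event 4 (Sybil +3): Sybil: 0 -> 3. State: Zoe=1, Sybil=3
Event 5 (Sybil -1): Sybil: 3 -> 2. State: Zoe=1, Sybil=2
Event 6 (Zoe -1): Zoe: 1 -> 0. State: Zoe=0, Sybil=2
Event 7 (Sybil +3): Sybil: 2 -> 5. State: Zoe=0, Sybil=5
Event 8 (Sybil -3): Sybil: 5 -> 2. State: Zoe=0, Sybil=2
Event 9 (Sybil +4): Sybil: 2 -> 6. State: Zoe=0, Sybil=6

Sybil's final count: 6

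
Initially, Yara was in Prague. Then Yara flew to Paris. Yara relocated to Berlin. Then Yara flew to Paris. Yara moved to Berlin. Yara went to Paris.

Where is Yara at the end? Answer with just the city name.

Answer: Paris

Derivation:
Tracking Yara's location:
Start: Yara is in Prague.
After move 1: Prague -> Paris. Yara is in Paris.
After move 2: Paris -> Berlin. Yara is in Berlin.
After move 3: Berlin -> Paris. Yara is in Paris.
After move 4: Paris -> Berlin. Yara is in Berlin.
After move 5: Berlin -> Paris. Yara is in Paris.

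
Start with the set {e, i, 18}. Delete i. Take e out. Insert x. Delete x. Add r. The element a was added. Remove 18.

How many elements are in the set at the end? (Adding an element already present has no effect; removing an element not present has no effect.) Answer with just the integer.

Answer: 2

Derivation:
Tracking the set through each operation:
Start: {18, e, i}
Event 1 (remove i): removed. Set: {18, e}
Event 2 (remove e): removed. Set: {18}
Event 3 (add x): added. Set: {18, x}
Event 4 (remove x): removed. Set: {18}
Event 5 (add r): added. Set: {18, r}
Event 6 (add a): added. Set: {18, a, r}
Event 7 (remove 18): removed. Set: {a, r}

Final set: {a, r} (size 2)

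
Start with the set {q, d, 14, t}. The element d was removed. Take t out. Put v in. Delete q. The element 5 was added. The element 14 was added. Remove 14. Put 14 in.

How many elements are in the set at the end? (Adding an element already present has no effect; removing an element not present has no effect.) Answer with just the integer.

Answer: 3

Derivation:
Tracking the set through each operation:
Start: {14, d, q, t}
Event 1 (remove d): removed. Set: {14, q, t}
Event 2 (remove t): removed. Set: {14, q}
Event 3 (add v): added. Set: {14, q, v}
Event 4 (remove q): removed. Set: {14, v}
Event 5 (add 5): added. Set: {14, 5, v}
Event 6 (add 14): already present, no change. Set: {14, 5, v}
Event 7 (remove 14): removed. Set: {5, v}
Event 8 (add 14): added. Set: {14, 5, v}

Final set: {14, 5, v} (size 3)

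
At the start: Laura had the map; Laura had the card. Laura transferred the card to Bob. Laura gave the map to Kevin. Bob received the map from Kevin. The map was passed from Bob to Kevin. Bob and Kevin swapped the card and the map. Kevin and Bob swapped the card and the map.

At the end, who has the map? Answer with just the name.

Tracking all object holders:
Start: map:Laura, card:Laura
Event 1 (give card: Laura -> Bob). State: map:Laura, card:Bob
Event 2 (give map: Laura -> Kevin). State: map:Kevin, card:Bob
Event 3 (give map: Kevin -> Bob). State: map:Bob, card:Bob
Event 4 (give map: Bob -> Kevin). State: map:Kevin, card:Bob
Event 5 (swap card<->map: now card:Kevin, map:Bob). State: map:Bob, card:Kevin
Event 6 (swap card<->map: now card:Bob, map:Kevin). State: map:Kevin, card:Bob

Final state: map:Kevin, card:Bob
The map is held by Kevin.

Answer: Kevin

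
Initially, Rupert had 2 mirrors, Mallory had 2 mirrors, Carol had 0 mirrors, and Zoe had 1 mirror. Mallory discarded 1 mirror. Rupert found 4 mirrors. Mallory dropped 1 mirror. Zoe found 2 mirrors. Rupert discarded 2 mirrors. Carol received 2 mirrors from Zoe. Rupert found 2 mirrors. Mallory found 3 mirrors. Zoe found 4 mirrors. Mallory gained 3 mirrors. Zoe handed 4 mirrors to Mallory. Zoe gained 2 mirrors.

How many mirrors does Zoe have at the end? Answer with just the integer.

Answer: 3

Derivation:
Tracking counts step by step:
Start: Rupert=2, Mallory=2, Carol=0, Zoe=1
Event 1 (Mallory -1): Mallory: 2 -> 1. State: Rupert=2, Mallory=1, Carol=0, Zoe=1
Event 2 (Rupert +4): Rupert: 2 -> 6. State: Rupert=6, Mallory=1, Carol=0, Zoe=1
Event 3 (Mallory -1): Mallory: 1 -> 0. State: Rupert=6, Mallory=0, Carol=0, Zoe=1
Event 4 (Zoe +2): Zoe: 1 -> 3. State: Rupert=6, Mallory=0, Carol=0, Zoe=3
Event 5 (Rupert -2): Rupert: 6 -> 4. State: Rupert=4, Mallory=0, Carol=0, Zoe=3
Event 6 (Zoe -> Carol, 2): Zoe: 3 -> 1, Carol: 0 -> 2. State: Rupert=4, Mallory=0, Carol=2, Zoe=1
Event 7 (Rupert +2): Rupert: 4 -> 6. State: Rupert=6, Mallory=0, Carol=2, Zoe=1
Event 8 (Mallory +3): Mallory: 0 -> 3. State: Rupert=6, Mallory=3, Carol=2, Zoe=1
Event 9 (Zoe +4): Zoe: 1 -> 5. State: Rupert=6, Mallory=3, Carol=2, Zoe=5
Event 10 (Mallory +3): Mallory: 3 -> 6. State: Rupert=6, Mallory=6, Carol=2, Zoe=5
Event 11 (Zoe -> Mallory, 4): Zoe: 5 -> 1, Mallory: 6 -> 10. State: Rupert=6, Mallory=10, Carol=2, Zoe=1
Event 12 (Zoe +2): Zoe: 1 -> 3. State: Rupert=6, Mallory=10, Carol=2, Zoe=3

Zoe's final count: 3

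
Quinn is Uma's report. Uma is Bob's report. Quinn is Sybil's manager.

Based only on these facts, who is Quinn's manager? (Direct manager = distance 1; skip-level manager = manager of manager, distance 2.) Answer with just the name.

Answer: Uma

Derivation:
Reconstructing the manager chain from the given facts:
  Bob -> Uma -> Quinn -> Sybil
(each arrow means 'manager of the next')
Positions in the chain (0 = top):
  position of Bob: 0
  position of Uma: 1
  position of Quinn: 2
  position of Sybil: 3

Quinn is at position 2; the manager is 1 step up the chain, i.e. position 1: Uma.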